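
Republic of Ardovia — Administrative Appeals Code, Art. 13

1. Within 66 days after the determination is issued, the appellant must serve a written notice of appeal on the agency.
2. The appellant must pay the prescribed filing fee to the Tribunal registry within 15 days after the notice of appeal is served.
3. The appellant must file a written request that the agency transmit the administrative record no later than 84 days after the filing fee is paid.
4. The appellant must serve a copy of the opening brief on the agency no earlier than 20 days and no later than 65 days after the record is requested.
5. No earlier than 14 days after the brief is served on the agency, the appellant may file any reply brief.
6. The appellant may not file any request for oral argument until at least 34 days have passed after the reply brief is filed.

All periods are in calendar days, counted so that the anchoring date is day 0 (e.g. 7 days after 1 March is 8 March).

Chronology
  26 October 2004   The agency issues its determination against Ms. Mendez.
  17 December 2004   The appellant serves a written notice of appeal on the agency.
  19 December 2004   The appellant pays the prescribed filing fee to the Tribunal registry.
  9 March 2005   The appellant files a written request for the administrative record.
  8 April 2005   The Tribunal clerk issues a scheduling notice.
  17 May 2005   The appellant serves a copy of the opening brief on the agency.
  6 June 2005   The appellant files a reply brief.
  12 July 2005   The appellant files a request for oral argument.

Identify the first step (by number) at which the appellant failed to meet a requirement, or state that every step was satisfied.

Step 1 — counting 66 days from 26 October 2004 (when the determination is issued) gives a deadline of 31 December 2004; done 17 December 2004 — timely.
Step 2 — counting 15 days from 17 December 2004 (when the notice of appeal is served) gives a deadline of 1 January 2005; 19 December 2004 is within that limit.
Step 3 — counting 84 days from 19 December 2004 (when the filing fee is paid) gives a deadline of 13 March 2005; done 9 March 2005 — timely.
Step 4 — 20 and 65 days from 9 March 2005 (when the record is requested) are 29 March 2005 and 13 May 2005 respectively; done 17 May 2005 — 4 days after the window closed.
The analysis stops there.

Step 4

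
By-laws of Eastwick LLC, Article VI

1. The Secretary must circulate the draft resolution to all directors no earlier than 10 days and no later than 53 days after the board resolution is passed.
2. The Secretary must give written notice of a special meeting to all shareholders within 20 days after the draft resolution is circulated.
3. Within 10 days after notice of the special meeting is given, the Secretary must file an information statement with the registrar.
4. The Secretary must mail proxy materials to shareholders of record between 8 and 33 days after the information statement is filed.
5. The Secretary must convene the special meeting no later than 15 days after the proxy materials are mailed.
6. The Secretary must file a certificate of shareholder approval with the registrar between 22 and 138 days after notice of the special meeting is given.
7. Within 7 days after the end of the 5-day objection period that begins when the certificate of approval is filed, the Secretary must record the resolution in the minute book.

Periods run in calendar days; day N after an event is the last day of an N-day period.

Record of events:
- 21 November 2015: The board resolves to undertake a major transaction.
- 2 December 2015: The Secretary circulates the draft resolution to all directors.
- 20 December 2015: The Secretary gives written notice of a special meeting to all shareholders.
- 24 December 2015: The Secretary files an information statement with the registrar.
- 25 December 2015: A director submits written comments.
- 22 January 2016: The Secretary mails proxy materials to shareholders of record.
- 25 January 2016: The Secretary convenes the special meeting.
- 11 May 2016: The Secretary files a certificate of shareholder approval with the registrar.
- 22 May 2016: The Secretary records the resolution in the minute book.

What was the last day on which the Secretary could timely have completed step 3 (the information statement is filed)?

Step 3 runs from 20 December 2015, when notice of the special meeting is given. 10 days after 20 December 2015 is 30 December 2015.

30 December 2015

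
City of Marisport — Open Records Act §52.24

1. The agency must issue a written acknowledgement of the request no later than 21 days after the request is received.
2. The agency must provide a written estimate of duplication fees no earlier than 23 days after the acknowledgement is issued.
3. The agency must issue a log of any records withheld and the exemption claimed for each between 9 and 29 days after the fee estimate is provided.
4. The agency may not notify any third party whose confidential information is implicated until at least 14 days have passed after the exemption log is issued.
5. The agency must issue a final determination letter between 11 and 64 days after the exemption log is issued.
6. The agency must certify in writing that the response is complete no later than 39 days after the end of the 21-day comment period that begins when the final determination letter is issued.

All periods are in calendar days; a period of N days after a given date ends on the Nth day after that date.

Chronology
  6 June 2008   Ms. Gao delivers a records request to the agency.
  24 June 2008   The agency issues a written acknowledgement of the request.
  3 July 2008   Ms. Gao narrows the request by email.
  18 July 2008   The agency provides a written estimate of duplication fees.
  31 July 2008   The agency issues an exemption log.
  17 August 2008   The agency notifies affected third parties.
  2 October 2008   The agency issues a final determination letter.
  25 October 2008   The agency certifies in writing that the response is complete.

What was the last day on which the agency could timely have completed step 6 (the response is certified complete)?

1 December 2008

The final determination letter is issued on 2 October 2008; the 21-day comment period therefore ends 23 October 2008, and step 6 runs from that date. 39 days after 23 October 2008 is 1 December 2008.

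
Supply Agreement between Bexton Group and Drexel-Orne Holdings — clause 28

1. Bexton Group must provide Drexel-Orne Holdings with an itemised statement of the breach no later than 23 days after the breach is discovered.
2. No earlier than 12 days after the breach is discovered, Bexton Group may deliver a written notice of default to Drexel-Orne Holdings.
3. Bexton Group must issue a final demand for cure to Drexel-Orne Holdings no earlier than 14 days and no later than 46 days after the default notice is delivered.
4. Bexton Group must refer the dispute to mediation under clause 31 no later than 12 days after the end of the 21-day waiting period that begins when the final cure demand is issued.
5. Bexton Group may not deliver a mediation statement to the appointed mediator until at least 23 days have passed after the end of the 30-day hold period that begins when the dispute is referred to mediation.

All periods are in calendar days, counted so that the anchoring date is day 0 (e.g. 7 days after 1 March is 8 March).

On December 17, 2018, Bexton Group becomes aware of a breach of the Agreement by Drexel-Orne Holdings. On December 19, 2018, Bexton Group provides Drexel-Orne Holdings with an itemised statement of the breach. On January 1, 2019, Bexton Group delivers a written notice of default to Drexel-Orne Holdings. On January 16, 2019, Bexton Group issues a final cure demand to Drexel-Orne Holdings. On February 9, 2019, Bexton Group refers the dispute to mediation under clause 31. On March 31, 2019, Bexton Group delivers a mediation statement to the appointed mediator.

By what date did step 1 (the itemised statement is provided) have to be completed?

January 9, 2019

Step 1 runs from December 17, 2018, when the breach is discovered. 23 days after December 17, 2018 is January 9, 2019.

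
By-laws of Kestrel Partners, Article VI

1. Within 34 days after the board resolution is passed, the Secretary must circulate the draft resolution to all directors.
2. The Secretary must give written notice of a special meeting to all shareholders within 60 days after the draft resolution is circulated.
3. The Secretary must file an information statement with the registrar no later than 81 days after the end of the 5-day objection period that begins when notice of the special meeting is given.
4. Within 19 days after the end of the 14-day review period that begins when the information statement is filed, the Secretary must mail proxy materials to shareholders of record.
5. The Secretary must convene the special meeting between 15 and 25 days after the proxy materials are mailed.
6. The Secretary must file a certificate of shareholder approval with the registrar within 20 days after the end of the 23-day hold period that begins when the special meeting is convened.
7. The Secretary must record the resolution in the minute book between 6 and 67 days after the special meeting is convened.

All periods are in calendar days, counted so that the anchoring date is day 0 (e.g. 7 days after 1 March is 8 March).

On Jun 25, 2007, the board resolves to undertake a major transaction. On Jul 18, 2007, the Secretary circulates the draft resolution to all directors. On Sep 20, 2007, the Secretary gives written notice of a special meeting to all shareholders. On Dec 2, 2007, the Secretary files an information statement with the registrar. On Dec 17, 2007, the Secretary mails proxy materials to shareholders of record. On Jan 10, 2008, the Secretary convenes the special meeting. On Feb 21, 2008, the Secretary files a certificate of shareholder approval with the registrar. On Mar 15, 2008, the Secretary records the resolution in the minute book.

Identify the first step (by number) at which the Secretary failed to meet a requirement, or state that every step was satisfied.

Step 1: 34 days after Jun 25, 2007 (when the board resolution is passed) is Jul 29, 2007; completed Jul 18, 2007, before the deadline.
Step 2: 60 days after Jul 18, 2007 (when the draft resolution is circulated) is Sep 16, 2007; Sep 20, 2007 misses that deadline by 4 days.
The procedure was therefore not followed at step 2.

Step 2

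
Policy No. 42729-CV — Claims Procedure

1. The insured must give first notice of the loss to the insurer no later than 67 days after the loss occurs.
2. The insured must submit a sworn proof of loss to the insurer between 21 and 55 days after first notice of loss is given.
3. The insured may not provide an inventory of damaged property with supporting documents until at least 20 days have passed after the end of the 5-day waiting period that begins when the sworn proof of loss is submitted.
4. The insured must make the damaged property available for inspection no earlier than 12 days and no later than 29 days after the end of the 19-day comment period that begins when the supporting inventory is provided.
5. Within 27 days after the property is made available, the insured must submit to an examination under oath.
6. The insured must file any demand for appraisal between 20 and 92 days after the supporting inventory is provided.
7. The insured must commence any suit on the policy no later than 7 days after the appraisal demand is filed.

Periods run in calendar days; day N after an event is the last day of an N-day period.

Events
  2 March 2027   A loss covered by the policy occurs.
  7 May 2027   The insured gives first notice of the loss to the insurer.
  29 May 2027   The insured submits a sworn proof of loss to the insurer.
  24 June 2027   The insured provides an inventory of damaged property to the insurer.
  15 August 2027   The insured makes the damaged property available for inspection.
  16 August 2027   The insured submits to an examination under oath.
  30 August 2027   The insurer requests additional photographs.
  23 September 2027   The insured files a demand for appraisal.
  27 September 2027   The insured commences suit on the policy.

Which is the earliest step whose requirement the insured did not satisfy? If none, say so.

Step 1: 67 days after 2 March 2027 (when the loss occurs) is 8 May 2027; 7 May 2027 is within that limit.
Step 2: the window is 21–55 days after 7 May 2027 (when first notice of loss is given), so 28 May 2027 through 1 July 2027; 29 May 2027 falls inside that range.
Step 3: the earliest permitted date is 20 days after 3 June 2027 (end of the 5-day waiting period, which began when the sworn proof of loss is submitted on 29 May 2027), i.e. 23 June 2027; done 24 June 2027 — permitted.
Step 4: the window is 12–29 days after 13 July 2027 (end of the 19-day comment period, which began when the supporting inventory is provided on 24 June 2027), so 25 July 2027 through 11 August 2027; done 15 August 2027 — 4 days after the window closed.
No need to go further; step 4 was not satisfied.

Step 4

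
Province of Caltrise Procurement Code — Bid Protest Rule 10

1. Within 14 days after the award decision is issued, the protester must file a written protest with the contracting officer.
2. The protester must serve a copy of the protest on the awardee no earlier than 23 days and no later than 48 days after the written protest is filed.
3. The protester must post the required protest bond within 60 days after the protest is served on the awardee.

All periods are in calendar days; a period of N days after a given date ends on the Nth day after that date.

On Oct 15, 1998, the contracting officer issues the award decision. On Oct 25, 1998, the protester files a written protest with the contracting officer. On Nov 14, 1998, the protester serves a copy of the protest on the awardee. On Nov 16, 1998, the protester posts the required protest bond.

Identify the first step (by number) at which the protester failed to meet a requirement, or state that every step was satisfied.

Step 1 — counting 14 days from Oct 15, 1998 (when the award decision is issued) gives a deadline of Oct 29, 1998; Oct 25, 1998 is within that limit.
Step 2 — 23 and 48 days from Oct 25, 1998 (when the written protest is filed) are Nov 17, 1998 and Dec 12, 1998 respectively; Nov 14, 1998 is 3 days too early.
No need to go further; step 2 was not satisfied.

Step 2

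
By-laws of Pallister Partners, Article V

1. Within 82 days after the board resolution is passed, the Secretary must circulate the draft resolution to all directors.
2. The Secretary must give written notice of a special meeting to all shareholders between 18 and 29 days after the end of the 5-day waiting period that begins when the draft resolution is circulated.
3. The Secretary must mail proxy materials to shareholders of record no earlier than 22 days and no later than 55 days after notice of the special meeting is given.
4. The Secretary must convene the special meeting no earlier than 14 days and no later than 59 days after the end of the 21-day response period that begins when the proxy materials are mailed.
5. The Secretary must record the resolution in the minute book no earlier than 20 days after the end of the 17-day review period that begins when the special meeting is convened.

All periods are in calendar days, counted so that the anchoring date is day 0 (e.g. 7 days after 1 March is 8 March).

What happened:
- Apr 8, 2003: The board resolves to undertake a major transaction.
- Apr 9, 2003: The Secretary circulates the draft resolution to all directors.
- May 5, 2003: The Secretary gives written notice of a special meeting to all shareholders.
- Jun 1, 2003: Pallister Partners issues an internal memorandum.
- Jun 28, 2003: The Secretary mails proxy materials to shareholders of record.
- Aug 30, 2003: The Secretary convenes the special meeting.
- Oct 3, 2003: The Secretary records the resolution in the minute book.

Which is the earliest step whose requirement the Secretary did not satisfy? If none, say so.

Step 1 — counting 82 days from Apr 8, 2003 (when the board resolution is passed) gives a deadline of Jun 29, 2003; completed Apr 9, 2003, before the deadline.
Step 2 — 18 and 29 days from Apr 14, 2003 (end of the 5-day waiting period, which began when the draft resolution is circulated on Apr 9, 2003) are May 2, 2003 and May 13, 2003 respectively; May 5, 2003 falls inside that range.
Step 3 — 22 and 55 days from May 5, 2003 (when notice of the special meeting is given) are May 27, 2003 and Jun 29, 2003 respectively; done Jun 28, 2003, which is between those dates.
Step 4 — 14 and 59 days from Jul 19, 2003 (end of the 21-day response period, which began when the proxy materials are mailed on Jun 28, 2003) are Aug 2, 2003 and Sep 16, 2003 respectively; Aug 30, 2003 falls inside that range.
Step 5 — must wait 20 days from Sep 16, 2003 (end of the 17-day review period, which began when the special meeting is convened on Aug 30, 2003), so not before Oct 6, 2003; acted on Oct 3, 2003, 3 days prematurely.

Step 5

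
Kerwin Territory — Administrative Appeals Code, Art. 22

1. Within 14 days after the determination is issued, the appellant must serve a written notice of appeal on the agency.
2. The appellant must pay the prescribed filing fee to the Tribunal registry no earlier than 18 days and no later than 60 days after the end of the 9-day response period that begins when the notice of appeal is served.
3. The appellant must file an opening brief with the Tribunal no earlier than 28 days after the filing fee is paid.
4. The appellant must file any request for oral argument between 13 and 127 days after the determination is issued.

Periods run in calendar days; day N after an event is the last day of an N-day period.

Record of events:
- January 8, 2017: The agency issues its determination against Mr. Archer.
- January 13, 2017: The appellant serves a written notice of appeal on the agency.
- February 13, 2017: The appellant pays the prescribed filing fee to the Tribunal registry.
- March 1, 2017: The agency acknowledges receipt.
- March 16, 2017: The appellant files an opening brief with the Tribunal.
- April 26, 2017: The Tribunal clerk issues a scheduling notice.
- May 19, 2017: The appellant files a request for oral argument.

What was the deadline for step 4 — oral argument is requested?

May 15, 2017

Step 4 runs from January 8, 2017, when the determination is issued. The window is 13–127 days after January 8, 2017; it closes on May 15, 2017.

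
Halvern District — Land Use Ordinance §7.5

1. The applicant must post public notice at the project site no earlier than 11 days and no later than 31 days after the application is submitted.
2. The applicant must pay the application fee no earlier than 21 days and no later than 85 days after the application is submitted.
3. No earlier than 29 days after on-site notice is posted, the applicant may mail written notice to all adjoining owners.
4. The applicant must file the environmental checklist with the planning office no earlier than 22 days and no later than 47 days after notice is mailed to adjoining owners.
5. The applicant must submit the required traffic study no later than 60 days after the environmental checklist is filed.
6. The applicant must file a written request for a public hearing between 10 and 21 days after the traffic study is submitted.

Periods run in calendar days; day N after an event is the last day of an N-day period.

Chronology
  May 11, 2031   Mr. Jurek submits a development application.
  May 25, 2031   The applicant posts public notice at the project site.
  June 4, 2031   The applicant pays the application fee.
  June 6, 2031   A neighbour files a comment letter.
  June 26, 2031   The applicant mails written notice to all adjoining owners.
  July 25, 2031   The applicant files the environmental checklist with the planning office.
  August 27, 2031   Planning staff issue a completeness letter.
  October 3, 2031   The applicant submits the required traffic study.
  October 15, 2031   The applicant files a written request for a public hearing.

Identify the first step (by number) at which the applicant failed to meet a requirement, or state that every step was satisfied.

Step 5

Step 1: the window is 11–31 days after May 11, 2031 (when the application is submitted), so May 22, 2031 through June 11, 2031; done May 25, 2031, which is between those dates.
Step 2: the window is 21–85 days after May 11, 2031 (when the application is submitted), so June 1, 2031 through August 4, 2031; done June 4, 2031, which is between those dates.
Step 3: the earliest permitted date is 29 days after May 25, 2031 (when on-site notice is posted), i.e. June 23, 2031; done June 26, 2031, after the minimum wait.
Step 4: the window is 22–47 days after June 26, 2031 (when notice is mailed to adjoining owners), so July 18, 2031 through August 12, 2031; July 25, 2031 falls inside that range.
Step 5: 60 days after July 25, 2031 (when the environmental checklist is filed) is September 23, 2031; done October 3, 2031 — 10 days late.
No need to go further; step 5 was not satisfied.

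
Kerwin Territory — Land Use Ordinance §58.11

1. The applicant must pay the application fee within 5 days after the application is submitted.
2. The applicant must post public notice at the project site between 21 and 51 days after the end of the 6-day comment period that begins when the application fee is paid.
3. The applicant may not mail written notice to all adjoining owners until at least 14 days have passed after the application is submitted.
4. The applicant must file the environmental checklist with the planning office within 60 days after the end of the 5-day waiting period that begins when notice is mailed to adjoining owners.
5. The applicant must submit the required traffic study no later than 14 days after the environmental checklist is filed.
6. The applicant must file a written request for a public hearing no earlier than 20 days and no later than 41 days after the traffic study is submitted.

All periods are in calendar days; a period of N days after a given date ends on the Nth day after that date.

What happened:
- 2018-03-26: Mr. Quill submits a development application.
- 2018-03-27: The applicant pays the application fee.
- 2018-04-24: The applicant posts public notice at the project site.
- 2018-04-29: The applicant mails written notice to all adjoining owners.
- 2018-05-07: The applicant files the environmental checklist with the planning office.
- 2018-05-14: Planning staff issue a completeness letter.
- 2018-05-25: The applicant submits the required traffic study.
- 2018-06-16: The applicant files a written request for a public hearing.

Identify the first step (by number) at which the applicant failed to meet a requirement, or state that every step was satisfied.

Step 5

Step 1: 5 days after 2018-03-26 (when the application is submitted) is 2018-03-31; completed 2018-03-27, before the deadline.
Step 2: the window is 21–51 days after 2018-04-02 (end of the 6-day comment period, which began when the application fee is paid on 2018-03-27), so 2018-04-23 through 2018-05-23; done 2018-04-24 — within the window.
Step 3: the earliest permitted date is 14 days after 2018-03-26 (when the application is submitted), i.e. 2018-04-09; done 2018-04-29, after the minimum wait.
Step 4: 60 days after 2018-05-04 (end of the 5-day waiting period, which began when notice is mailed to adjoining owners on 2018-04-29) is 2018-07-03; 2018-05-07 is within that limit.
Step 5: 14 days after 2018-05-07 (when the environmental checklist is filed) is 2018-05-21; not done until 2018-05-25, 4 days after the deadline.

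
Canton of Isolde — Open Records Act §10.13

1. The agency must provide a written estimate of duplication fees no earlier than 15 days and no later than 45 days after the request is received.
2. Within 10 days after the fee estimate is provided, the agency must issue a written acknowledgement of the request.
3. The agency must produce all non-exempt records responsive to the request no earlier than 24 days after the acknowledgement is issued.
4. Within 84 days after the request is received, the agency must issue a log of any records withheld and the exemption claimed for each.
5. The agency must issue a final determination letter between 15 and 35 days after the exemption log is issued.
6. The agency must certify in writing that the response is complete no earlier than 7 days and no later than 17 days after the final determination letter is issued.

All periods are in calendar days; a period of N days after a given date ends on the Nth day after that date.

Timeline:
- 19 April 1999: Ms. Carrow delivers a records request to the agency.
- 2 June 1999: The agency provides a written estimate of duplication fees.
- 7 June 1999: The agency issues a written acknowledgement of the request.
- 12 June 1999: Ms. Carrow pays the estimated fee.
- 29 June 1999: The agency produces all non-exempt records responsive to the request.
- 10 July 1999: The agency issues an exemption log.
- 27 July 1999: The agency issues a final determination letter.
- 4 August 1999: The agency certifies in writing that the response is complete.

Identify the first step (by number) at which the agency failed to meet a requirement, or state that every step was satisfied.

Step 3

(1) the permitted window runs from 19 April 1999 + 15 = 4 May 1999 to 19 April 1999 + 45 = 3 June 1999; done 2 June 1999 — within the window.
(2) due by 2 June 1999 + 10 days = 12 June 1999; completed 7 June 1999, before the deadline.
(3) permitted from 7 June 1999 + 24 days = 1 July 1999 onward; 29 June 1999 is 2 days before the earliest permitted date.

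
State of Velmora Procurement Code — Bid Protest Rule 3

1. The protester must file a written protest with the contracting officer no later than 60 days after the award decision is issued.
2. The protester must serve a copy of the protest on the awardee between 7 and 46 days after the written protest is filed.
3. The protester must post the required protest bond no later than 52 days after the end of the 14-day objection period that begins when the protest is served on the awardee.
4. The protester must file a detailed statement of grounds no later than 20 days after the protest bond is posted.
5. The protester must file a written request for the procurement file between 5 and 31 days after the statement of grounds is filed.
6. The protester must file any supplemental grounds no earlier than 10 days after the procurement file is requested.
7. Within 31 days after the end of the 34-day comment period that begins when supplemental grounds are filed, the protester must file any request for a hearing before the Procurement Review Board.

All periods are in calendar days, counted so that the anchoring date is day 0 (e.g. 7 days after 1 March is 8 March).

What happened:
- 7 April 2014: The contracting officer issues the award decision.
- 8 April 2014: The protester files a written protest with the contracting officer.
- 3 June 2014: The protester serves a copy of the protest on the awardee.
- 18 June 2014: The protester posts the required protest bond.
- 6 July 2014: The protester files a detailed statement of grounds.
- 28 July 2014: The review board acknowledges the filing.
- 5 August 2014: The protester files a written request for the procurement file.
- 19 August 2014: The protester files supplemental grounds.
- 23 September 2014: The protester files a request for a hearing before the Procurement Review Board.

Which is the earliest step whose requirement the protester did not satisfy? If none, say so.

Step 1: 60 days after 7 April 2014 (when the award decision is issued) is 6 June 2014; 8 April 2014 is within that limit.
Step 2: the window is 7–46 days after 8 April 2014 (when the written protest is filed), so 15 April 2014 through 24 May 2014; 3 June 2014 is 10 days past the end of the window.
The procedure was therefore not followed at step 2.

Step 2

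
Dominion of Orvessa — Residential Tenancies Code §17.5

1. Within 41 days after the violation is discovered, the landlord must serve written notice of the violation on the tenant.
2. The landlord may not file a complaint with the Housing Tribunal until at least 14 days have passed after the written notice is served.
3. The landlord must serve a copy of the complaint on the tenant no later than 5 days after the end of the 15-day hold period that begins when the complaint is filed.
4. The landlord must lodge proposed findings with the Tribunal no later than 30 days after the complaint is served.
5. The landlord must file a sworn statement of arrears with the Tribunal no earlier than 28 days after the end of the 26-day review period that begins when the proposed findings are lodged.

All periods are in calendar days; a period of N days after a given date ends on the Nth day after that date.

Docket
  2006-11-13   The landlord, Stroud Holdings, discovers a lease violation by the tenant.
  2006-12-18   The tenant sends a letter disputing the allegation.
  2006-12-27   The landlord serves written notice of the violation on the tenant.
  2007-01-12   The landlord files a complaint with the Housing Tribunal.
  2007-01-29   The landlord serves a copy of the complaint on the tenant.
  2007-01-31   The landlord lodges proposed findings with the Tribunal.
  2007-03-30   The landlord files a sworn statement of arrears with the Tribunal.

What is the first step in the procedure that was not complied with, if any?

Step 1: 41 days after 2006-11-13 (when the violation is discovered) is 2006-12-24; not done until 2006-12-27, 3 days after the deadline.
The analysis stops there.

Step 1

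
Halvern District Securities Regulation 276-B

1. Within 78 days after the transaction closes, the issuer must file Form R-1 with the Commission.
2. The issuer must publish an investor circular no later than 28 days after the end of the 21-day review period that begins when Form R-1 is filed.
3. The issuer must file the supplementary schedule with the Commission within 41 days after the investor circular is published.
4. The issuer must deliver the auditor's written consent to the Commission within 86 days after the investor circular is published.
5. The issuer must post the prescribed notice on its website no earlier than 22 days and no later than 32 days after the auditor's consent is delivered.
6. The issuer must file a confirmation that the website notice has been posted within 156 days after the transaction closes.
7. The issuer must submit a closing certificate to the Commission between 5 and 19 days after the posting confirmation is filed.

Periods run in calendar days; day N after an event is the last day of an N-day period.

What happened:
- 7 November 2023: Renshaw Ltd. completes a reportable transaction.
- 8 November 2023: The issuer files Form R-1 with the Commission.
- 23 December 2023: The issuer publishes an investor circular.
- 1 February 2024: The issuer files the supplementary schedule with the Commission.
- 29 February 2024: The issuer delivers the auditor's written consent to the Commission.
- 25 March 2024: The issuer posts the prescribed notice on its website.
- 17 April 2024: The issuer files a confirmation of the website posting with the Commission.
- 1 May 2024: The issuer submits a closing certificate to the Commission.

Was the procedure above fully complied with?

No

(1) due by 7 November 2023 + 78 days = 24 January 2024; completed 8 November 2023, before the deadline.
(2) due by 29 November 2023 + 28 days = 27 December 2023; 23 December 2023 is within that limit.
(3) due by 23 December 2023 + 41 days = 2 February 2024; completed 1 February 2024, before the deadline.
(4) due by 23 December 2023 + 86 days = 18 March 2024; done 29 February 2024 — timely.
(5) the permitted window runs from 29 February 2024 + 22 = 22 March 2024 to 29 February 2024 + 32 = 1 April 2024; 25 March 2024 falls inside that range.
(6) due by 7 November 2023 + 156 days = 11 April 2024; done 17 April 2024 — 6 days late.
Later steps need not be reached.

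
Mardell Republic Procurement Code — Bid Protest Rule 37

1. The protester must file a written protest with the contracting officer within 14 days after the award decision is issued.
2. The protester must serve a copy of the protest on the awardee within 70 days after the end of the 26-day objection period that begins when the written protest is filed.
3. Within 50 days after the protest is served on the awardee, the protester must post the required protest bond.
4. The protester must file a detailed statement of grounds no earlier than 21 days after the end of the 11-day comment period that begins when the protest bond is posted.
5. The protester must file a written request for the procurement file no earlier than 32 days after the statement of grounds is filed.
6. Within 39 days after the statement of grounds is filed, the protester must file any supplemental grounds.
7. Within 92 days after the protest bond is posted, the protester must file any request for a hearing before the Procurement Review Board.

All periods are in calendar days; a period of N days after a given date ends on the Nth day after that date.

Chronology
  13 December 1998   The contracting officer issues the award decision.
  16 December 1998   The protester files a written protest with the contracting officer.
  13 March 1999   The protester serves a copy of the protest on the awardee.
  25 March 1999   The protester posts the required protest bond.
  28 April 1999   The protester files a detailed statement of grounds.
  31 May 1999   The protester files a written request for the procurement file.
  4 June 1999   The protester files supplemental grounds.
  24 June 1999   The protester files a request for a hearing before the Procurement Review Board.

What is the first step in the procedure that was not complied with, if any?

Step 1 — counting 14 days from 13 December 1998 (when the award decision is issued) gives a deadline of 27 December 1998; completed 16 December 1998, before the deadline.
Step 2 — counting 70 days from 11 January 1999 (end of the 26-day objection period, which began when the written protest is filed on 16 December 1998) gives a deadline of 22 March 1999; done 13 March 1999 — timely.
Step 3 — counting 50 days from 13 March 1999 (when the protest is served on the awardee) gives a deadline of 2 May 1999; 25 March 1999 is within that limit.
Step 4 — must wait 21 days from 5 April 1999 (end of the 11-day comment period, which began when the protest bond is posted on 25 March 1999), so not before 26 April 1999; done 28 April 1999, after the minimum wait.
Step 5 — must wait 32 days from 28 April 1999 (when the statement of grounds is filed), so not before 30 May 1999; 31 May 1999 is on or after that date.
Step 6 — counting 39 days from 28 April 1999 (when the statement of grounds is filed) gives a deadline of 6 June 1999; completed 4 June 1999, before the deadline.
Step 7 — counting 92 days from 25 March 1999 (when the protest bond is posted) gives a deadline of 25 June 1999; 24 June 1999 is within that limit.

None — every step was satisfied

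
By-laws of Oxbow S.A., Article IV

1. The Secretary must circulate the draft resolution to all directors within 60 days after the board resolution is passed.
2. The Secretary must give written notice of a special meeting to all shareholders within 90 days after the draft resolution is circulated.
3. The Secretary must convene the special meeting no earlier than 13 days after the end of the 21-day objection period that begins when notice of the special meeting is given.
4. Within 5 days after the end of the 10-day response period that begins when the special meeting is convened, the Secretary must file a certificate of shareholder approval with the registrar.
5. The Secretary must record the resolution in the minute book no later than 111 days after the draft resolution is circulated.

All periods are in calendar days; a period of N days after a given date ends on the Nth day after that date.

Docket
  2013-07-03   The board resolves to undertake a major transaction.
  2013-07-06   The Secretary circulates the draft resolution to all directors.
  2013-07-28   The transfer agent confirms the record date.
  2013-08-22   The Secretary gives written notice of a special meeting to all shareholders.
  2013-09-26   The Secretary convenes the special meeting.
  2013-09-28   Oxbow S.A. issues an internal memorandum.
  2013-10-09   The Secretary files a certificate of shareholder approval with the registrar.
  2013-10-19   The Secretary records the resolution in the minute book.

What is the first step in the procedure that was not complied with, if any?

None — every step was satisfied

Step 1: 60 days after 2013-07-03 (when the board resolution is passed) is 2013-09-01; done 2013-07-06 — timely.
Step 2: 90 days after 2013-07-06 (when the draft resolution is circulated) is 2013-10-04; 2013-08-22 is within that limit.
Step 3: the earliest permitted date is 13 days after 2013-09-12 (end of the 21-day objection period, which began when notice of the special meeting is given on 2013-08-22), i.e. 2013-09-25; 2013-09-26 is on or after that date.
Step 4: 5 days after 2013-10-06 (end of the 10-day response period, which began when the special meeting is convened on 2013-09-26) is 2013-10-11; completed 2013-10-09, before the deadline.
Step 5: 111 days after 2013-07-06 (when the draft resolution is circulated) is 2013-10-25; 2013-10-19 is within that limit.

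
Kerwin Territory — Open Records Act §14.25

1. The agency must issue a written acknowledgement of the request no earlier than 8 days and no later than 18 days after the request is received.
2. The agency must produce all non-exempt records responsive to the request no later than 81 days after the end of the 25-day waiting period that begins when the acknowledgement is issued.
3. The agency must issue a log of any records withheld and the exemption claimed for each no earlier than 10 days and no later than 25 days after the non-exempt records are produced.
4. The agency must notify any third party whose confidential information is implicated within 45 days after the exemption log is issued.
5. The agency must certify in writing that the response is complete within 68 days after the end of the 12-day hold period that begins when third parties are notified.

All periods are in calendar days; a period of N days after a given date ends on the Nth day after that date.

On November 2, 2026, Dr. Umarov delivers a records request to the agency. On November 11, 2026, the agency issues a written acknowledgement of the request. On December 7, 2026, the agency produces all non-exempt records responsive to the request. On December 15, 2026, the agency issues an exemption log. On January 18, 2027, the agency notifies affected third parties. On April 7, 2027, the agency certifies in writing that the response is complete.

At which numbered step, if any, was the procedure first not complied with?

Step 1 — 8 and 18 days from November 2, 2026 (when the request is received) are November 10, 2026 and November 20, 2026 respectively; November 11, 2026 falls inside that range.
Step 2 — counting 81 days from December 6, 2026 (end of the 25-day waiting period, which began when the acknowledgement is issued on November 11, 2026) gives a deadline of February 25, 2027; December 7, 2026 is within that limit.
Step 3 — 10 and 25 days from December 7, 2026 (when the non-exempt records are produced) are December 17, 2026 and January 1, 2027 respectively; December 15, 2026 is 2 days too early.
Later steps need not be reached.

Step 3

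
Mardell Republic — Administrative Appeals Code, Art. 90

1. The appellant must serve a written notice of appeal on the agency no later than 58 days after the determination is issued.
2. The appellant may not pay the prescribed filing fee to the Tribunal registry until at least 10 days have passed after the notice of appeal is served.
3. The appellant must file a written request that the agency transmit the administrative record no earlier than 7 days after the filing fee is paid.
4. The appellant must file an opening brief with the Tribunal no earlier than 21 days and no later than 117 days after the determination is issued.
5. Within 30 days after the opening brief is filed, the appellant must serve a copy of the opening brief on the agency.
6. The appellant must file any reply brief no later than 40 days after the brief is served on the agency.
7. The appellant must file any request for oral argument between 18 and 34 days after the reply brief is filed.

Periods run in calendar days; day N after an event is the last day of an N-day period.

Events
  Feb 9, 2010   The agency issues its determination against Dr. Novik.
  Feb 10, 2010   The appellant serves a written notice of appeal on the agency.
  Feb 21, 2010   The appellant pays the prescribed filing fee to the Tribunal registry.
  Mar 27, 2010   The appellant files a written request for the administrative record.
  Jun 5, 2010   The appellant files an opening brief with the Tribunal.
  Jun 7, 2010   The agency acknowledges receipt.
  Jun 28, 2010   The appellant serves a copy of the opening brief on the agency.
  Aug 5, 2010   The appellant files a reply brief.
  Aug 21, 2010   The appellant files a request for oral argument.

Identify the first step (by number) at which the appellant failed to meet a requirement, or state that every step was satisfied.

Step 1: 58 days after Feb 9, 2010 (when the determination is issued) is Apr 8, 2010; done Feb 10, 2010 — timely.
Step 2: the earliest permitted date is 10 days after Feb 10, 2010 (when the notice of appeal is served), i.e. Feb 20, 2010; done Feb 21, 2010, after the minimum wait.
Step 3: the earliest permitted date is 7 days after Feb 21, 2010 (when the filing fee is paid), i.e. Feb 28, 2010; Mar 27, 2010 is on or after that date.
Step 4: the window is 21–117 days after Feb 9, 2010 (when the determination is issued), so Mar 2, 2010 through Jun 6, 2010; done Jun 5, 2010, which is between those dates.
Step 5: 30 days after Jun 5, 2010 (when the opening brief is filed) is Jul 5, 2010; done Jun 28, 2010 — timely.
Step 6: 40 days after Jun 28, 2010 (when the brief is served on the agency) is Aug 7, 2010; Aug 5, 2010 is within that limit.
Step 7: the window is 18–34 days after Aug 5, 2010 (when the reply brief is filed), so Aug 23, 2010 through Sep 8, 2010; Aug 21, 2010 is 2 days too early.

Step 7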